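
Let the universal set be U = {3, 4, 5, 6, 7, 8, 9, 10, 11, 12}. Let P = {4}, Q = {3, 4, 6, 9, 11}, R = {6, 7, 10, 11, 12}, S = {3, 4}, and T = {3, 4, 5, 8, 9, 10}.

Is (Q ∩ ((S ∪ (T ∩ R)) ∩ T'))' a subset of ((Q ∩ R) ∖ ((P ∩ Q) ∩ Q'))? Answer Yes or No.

T ∩ R = {10}
S ∪ (T ∩ R) = {3, 4, 10}
T' = {6, 7, 11, 12}
(S ∪ (T ∩ R)) ∩ T' = {}
Q ∩ ((S ∪ (T ∩ R)) ∩ T') = {}
(Q ∩ ((S ∪ (T ∩ R)) ∩ T'))' = {3, 4, 5, 6, 7, 8, 9, 10, 11, 12}
Q ∩ R = {6, 11}
P ∩ Q = {4}
Q' = {5, 7, 8, 10, 12}
(P ∩ Q) ∩ Q' = {}
(Q ∩ R) ∖ ((P ∩ Q) ∩ Q') = {6, 11}
3 ∈ (Q ∩ ((S ∪ (T ∩ R)) ∩ T'))' but 3 ∉ (Q ∩ R) ∖ ((P ∩ Q) ∩ Q'), so the inclusion fails.

No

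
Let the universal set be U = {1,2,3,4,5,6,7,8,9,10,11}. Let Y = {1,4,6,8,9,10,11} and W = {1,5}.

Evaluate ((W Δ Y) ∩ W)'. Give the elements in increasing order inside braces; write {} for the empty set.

W Δ Y = {4,5,6,8,9,10,11}
(W Δ Y) ∩ W = {5}
((W Δ Y) ∩ W)' = {1,2,3,4,6,7,8,9,10,11}

{1,2,3,4,6,7,8,9,10,11}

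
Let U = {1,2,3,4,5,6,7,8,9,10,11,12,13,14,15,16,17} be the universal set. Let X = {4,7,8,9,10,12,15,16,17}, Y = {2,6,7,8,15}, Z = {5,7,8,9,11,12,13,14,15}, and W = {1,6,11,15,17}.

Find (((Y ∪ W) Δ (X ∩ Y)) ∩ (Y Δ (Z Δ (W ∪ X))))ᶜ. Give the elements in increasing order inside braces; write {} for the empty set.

{3,4,5,6,7,8,9,10,11,12,13,14,15,16}

Y ∪ W = {1,2,6,7,8,11,15,17}
X ∩ Y = {7,8,15}
(Y ∪ W) Δ (X ∩ Y) = {1,2,6,11,17}
W ∪ X = {1,4,6,7,8,9,10,11,12,15,16,17}
Z Δ (W ∪ X) = {1,4,5,6,10,13,14,16,17}
Y Δ (Z Δ (W ∪ X)) = {1,2,4,5,7,8,10,13,14,15,16,17}
((Y ∪ W) Δ (X ∩ Y)) ∩ (Y Δ (Z Δ (W ∪ X))) = {1,2,17}
(((Y ∪ W) Δ (X ∩ Y)) ∩ (Y Δ (Z Δ (W ∪ X))))ᶜ = {3,4,5,6,7,8,9,10,11,12,13,14,15,16}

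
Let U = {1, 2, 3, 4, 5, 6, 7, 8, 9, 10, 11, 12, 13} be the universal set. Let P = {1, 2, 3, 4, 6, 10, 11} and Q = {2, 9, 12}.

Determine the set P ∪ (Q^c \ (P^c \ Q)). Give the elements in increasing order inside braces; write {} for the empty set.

Q^c = {1, 3, 4, 5, 6, 7, 8, 10, 11, 13}
P^c = {5, 7, 8, 9, 12, 13}
P^c \ Q = {5, 7, 8, 13}
Q^c \ (P^c \ Q) = {1, 3, 4, 6, 10, 11}
P ∪ (Q^c \ (P^c \ Q)) = {1, 2, 3, 4, 6, 10, 11}

{1, 2, 3, 4, 6, 10, 11}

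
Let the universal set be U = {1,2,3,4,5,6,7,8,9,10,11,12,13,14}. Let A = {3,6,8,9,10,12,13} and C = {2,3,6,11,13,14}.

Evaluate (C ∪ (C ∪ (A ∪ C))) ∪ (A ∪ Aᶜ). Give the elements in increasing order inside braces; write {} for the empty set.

A ∪ C = {2,3,6,8,9,10,11,12,13,14}
C ∪ (A ∪ C) = {2,3,6,8,9,10,11,12,13,14}
C ∪ (C ∪ (A ∪ C)) = {2,3,6,8,9,10,11,12,13,14}
Aᶜ = {1,2,4,5,7,11,14}
A ∪ Aᶜ = {1,2,3,4,5,6,7,8,9,10,11,12,13,14}
(C ∪ (C ∪ (A ∪ C))) ∪ (A ∪ Aᶜ) = {1,2,3,4,5,6,7,8,9,10,11,12,13,14}

{1,2,3,4,5,6,7,8,9,10,11,12,13,14}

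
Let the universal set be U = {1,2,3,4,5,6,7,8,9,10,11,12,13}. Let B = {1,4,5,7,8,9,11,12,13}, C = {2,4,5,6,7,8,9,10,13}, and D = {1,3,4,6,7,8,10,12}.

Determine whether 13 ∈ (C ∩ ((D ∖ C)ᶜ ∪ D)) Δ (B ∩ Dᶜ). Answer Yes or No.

No

13 ∉ D and 13 ∈ C, so 13 ∉ D ∖ C
13 ∈ (D ∖ C)ᶜ since 13 ∉ (D ∖ C)
13 ∈ (D ∖ C)ᶜ and 13 ∉ D, so 13 ∈ (D ∖ C)ᶜ ∪ D
13 ∈ C and 13 ∈ ((D ∖ C)ᶜ ∪ D), so 13 ∈ C ∩ ((D ∖ C)ᶜ ∪ D)
13 ∉ D, so 13 ∈ Dᶜ
13 ∈ B and 13 ∈ Dᶜ, so 13 ∈ B ∩ Dᶜ
13 ∈ (C ∩ ((D ∖ C)ᶜ ∪ D)) and 13 ∈ (B ∩ Dᶜ), so 13 ∉ (C ∩ ((D ∖ C)ᶜ ∪ D)) Δ (B ∩ Dᶜ)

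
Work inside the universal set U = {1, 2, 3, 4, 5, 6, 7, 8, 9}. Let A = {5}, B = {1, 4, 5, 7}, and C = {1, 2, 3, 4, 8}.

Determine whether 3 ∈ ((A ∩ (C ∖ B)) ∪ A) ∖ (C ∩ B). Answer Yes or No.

No

3 ∈ C and 3 ∉ B, so 3 ∈ C ∖ B
3 ∉ A and 3 ∈ (C ∖ B), so 3 ∉ A ∩ (C ∖ B)
3 ∉ (A ∩ (C ∖ B)) and 3 ∉ A, so 3 ∉ (A ∩ (C ∖ B)) ∪ A
3 ∈ C and 3 ∉ B, so 3 ∉ C ∩ B
3 ∉ ((A ∩ (C ∖ B)) ∪ A) and 3 ∉ (C ∩ B), so 3 ∉ ((A ∩ (C ∖ B)) ∪ A) ∖ (C ∩ B)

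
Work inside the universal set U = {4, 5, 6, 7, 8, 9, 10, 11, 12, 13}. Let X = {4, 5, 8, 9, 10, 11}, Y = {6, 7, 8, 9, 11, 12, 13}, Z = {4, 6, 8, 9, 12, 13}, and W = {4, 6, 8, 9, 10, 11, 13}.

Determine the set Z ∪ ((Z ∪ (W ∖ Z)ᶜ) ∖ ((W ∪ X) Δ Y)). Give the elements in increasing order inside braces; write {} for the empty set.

W ∖ Z = {10, 11}
(W ∖ Z)ᶜ = {4, 5, 6, 7, 8, 9, 12, 13}
Z ∪ (W ∖ Z)ᶜ = {4, 5, 6, 7, 8, 9, 12, 13}
W ∪ X = {4, 5, 6, 8, 9, 10, 11, 13}
(W ∪ X) Δ Y = {4, 5, 7, 10, 12}
(Z ∪ (W ∖ Z)ᶜ) ∖ ((W ∪ X) Δ Y) = {6, 8, 9, 13}
Z ∪ ((Z ∪ (W ∖ Z)ᶜ) ∖ ((W ∪ X) Δ Y)) = {4, 6, 8, 9, 12, 13}

{4, 6, 8, 9, 12, 13}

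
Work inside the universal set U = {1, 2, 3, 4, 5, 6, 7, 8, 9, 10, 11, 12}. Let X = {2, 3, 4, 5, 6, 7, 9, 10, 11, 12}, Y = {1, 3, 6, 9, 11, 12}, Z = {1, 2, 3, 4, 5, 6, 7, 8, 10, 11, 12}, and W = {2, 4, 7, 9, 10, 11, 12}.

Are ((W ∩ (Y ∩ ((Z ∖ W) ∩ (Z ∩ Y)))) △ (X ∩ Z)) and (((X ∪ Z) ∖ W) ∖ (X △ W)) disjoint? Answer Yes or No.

Z ∖ W = {1, 3, 5, 6, 8}
Z ∩ Y = {1, 3, 6, 11, 12}
(Z ∖ W) ∩ (Z ∩ Y) = {1, 3, 6}
Y ∩ ((Z ∖ W) ∩ (Z ∩ Y)) = {1, 3, 6}
W ∩ (Y ∩ ((Z ∖ W) ∩ (Z ∩ Y))) = {}
X ∩ Z = {2, 3, 4, 5, 6, 7, 10, 11, 12}
(W ∩ (Y ∩ ((Z ∖ W) ∩ (Z ∩ Y)))) △ (X ∩ Z) = {2, 3, 4, 5, 6, 7, 10, 11, 12}
X ∪ Z = {1, 2, 3, 4, 5, 6, 7, 8, 9, 10, 11, 12}
(X ∪ Z) ∖ W = {1, 3, 5, 6, 8}
X △ W = {3, 5, 6}
((X ∪ Z) ∖ W) ∖ (X △ W) = {1, 8}
{2, 3, 4, 5, 6, 7, 10, 11, 12} and {1, 8} share no elements.

Yes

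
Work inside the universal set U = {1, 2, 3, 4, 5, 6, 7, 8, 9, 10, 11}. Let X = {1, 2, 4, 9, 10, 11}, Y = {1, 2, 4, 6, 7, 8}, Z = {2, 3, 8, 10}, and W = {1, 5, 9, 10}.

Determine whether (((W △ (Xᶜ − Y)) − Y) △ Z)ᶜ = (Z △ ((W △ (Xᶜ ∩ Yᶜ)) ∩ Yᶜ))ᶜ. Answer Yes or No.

Xᶜ = {3, 5, 6, 7, 8}
Xᶜ − Y = {3, 5}
W △ (Xᶜ − Y) = {1, 3, 9, 10}
(W △ (Xᶜ − Y)) − Y = {3, 9, 10}
((W △ (Xᶜ − Y)) − Y) △ Z = {2, 8, 9}
(((W △ (Xᶜ − Y)) − Y) △ Z)ᶜ = {1, 3, 4, 5, 6, 7, 10, 11}
Yᶜ = {3, 5, 9, 10, 11}
Xᶜ ∩ Yᶜ = {3, 5}
W △ (Xᶜ ∩ Yᶜ) = {1, 3, 9, 10}
(W △ (Xᶜ ∩ Yᶜ)) ∩ Yᶜ = {3, 9, 10}
Z △ ((W △ (Xᶜ ∩ Yᶜ)) ∩ Yᶜ) = {2, 8, 9}
(Z △ ((W △ (Xᶜ ∩ Yᶜ)) ∩ Yᶜ))ᶜ = {1, 3, 4, 5, 6, 7, 10, 11}
Both equal {1, 3, 4, 5, 6, 7, 10, 11}, so (((W △ (Xᶜ − Y)) − Y) △ Z)ᶜ = (Z △ ((W △ (Xᶜ ∩ Yᶜ)) ∩ Yᶜ))ᶜ.

Yes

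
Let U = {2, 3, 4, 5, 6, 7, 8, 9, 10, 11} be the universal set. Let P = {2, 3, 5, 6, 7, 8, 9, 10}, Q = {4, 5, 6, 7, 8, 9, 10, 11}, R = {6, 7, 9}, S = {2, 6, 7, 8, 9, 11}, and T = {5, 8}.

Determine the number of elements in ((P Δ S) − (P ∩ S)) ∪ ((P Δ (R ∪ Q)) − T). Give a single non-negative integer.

P Δ S = {3, 5, 10, 11}
P ∩ S = {2, 6, 7, 8, 9}
(P Δ S) − (P ∩ S) = {3, 5, 10, 11}
R ∪ Q = {4, 5, 6, 7, 8, 9, 10, 11}
P Δ (R ∪ Q) = {2, 3, 4, 11}
(P Δ (R ∪ Q)) − T = {2, 3, 4, 11}
((P Δ S) − (P ∩ S)) ∪ ((P Δ (R ∪ Q)) − T) = {2, 3, 4, 5, 10, 11}
|((P Δ S) − (P ∩ S)) ∪ ((P Δ (R ∪ Q)) − T)| = 6

6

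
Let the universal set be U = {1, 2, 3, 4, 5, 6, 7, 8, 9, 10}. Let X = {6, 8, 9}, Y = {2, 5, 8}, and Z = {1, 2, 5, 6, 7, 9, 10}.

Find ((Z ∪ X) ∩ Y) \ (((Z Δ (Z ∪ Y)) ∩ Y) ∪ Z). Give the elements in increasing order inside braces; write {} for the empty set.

Z ∪ X = {1, 2, 5, 6, 7, 8, 9, 10}
(Z ∪ X) ∩ Y = {2, 5, 8}
Z ∪ Y = {1, 2, 5, 6, 7, 8, 9, 10}
Z Δ (Z ∪ Y) = {8}
(Z Δ (Z ∪ Y)) ∩ Y = {8}
((Z Δ (Z ∪ Y)) ∩ Y) ∪ Z = {1, 2, 5, 6, 7, 8, 9, 10}
((Z ∪ X) ∩ Y) \ (((Z Δ (Z ∪ Y)) ∩ Y) ∪ Z) = {}

{}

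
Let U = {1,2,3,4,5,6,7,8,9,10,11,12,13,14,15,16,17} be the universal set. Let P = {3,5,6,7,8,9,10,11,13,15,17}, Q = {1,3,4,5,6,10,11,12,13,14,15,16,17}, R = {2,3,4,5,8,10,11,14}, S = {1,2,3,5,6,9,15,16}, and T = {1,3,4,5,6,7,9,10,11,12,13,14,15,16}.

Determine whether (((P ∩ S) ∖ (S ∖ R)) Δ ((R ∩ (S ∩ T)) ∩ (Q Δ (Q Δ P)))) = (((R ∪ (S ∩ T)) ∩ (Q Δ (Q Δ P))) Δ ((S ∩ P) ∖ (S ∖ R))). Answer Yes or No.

P ∩ S = {3,5,6,9,15}
S ∖ R = {1,6,9,15,16}
(P ∩ S) ∖ (S ∖ R) = {3,5}
S ∩ T = {1,3,5,6,9,15,16}
R ∩ (S ∩ T) = {3,5}
Q Δ P = {1,4,7,8,9,12,14,16}
Q Δ (Q Δ P) = {3,5,6,7,8,9,10,11,13,15,17}
(R ∩ (S ∩ T)) ∩ (Q Δ (Q Δ P)) = {3,5}
((P ∩ S) ∖ (S ∖ R)) Δ ((R ∩ (S ∩ T)) ∩ (Q Δ (Q Δ P))) = {}
R ∪ (S ∩ T) = {1,2,3,4,5,6,8,9,10,11,14,15,16}
(R ∪ (S ∩ T)) ∩ (Q Δ (Q Δ P)) = {3,5,6,8,9,10,11,15}
S ∩ P = {3,5,6,9,15}
(S ∩ P) ∖ (S ∖ R) = {3,5}
((R ∪ (S ∩ T)) ∩ (Q Δ (Q Δ P))) Δ ((S ∩ P) ∖ (S ∖ R)) = {6,8,9,10,11,15}
6 ∈ ((R ∪ (S ∩ T)) ∩ (Q Δ (Q Δ P))) Δ ((S ∩ P) ∖ (S ∖ R)) but 6 ∉ ((P ∩ S) ∖ (S ∖ R)) Δ ((R ∩ (S ∩ T)) ∩ (Q Δ (Q Δ P))), so they differ.

No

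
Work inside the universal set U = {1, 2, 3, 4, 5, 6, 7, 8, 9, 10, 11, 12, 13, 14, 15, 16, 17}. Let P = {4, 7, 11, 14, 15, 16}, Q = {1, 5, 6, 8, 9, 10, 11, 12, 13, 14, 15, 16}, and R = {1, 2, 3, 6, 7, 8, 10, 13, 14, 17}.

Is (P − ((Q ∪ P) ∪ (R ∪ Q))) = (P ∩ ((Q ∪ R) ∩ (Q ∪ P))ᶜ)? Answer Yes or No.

No

Q ∪ P = {1, 4, 5, 6, 7, 8, 9, 10, 11, 12, 13, 14, 15, 16}
R ∪ Q = {1, 2, 3, 5, 6, 7, 8, 9, 10, 11, 12, 13, 14, 15, 16, 17}
(Q ∪ P) ∪ (R ∪ Q) = {1, 2, 3, 4, 5, 6, 7, 8, 9, 10, 11, 12, 13, 14, 15, 16, 17}
P − ((Q ∪ P) ∪ (R ∪ Q)) = {}
Q ∪ R = {1, 2, 3, 5, 6, 7, 8, 9, 10, 11, 12, 13, 14, 15, 16, 17}
(Q ∪ R) ∩ (Q ∪ P) = {1, 5, 6, 7, 8, 9, 10, 11, 12, 13, 14, 15, 16}
((Q ∪ R) ∩ (Q ∪ P))ᶜ = {2, 3, 4, 17}
P ∩ ((Q ∪ R) ∩ (Q ∪ P))ᶜ = {4}
4 ∈ P ∩ ((Q ∪ R) ∩ (Q ∪ P))ᶜ but 4 ∉ P − ((Q ∪ P) ∪ (R ∪ Q)), so they differ.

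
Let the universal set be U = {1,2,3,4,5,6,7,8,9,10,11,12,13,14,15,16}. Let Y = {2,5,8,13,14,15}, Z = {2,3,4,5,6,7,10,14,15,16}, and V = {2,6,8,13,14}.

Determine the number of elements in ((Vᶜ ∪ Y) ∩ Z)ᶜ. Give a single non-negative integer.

7

Vᶜ = {1,3,4,5,7,9,10,11,12,15,16}
Vᶜ ∪ Y = {1,2,3,4,5,7,8,9,10,11,12,13,14,15,16}
(Vᶜ ∪ Y) ∩ Z = {2,3,4,5,7,10,14,15,16}
((Vᶜ ∪ Y) ∩ Z)ᶜ = {1,6,8,9,11,12,13}
|((Vᶜ ∪ Y) ∩ Z)ᶜ| = 7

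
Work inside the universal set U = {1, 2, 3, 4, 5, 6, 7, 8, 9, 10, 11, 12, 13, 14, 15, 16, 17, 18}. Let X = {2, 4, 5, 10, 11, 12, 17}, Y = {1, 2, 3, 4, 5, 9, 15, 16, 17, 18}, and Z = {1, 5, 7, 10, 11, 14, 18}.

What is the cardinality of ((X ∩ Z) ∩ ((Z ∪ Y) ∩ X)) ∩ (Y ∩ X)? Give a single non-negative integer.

X ∩ Z = {5, 10, 11}
Z ∪ Y = {1, 2, 3, 4, 5, 7, 9, 10, 11, 14, 15, 16, 17, 18}
(Z ∪ Y) ∩ X = {2, 4, 5, 10, 11, 17}
(X ∩ Z) ∩ ((Z ∪ Y) ∩ X) = {5, 10, 11}
Y ∩ X = {2, 4, 5, 17}
((X ∩ Z) ∩ ((Z ∪ Y) ∩ X)) ∩ (Y ∩ X) = {5}
|((X ∩ Z) ∩ ((Z ∪ Y) ∩ X)) ∩ (Y ∩ X)| = 1

1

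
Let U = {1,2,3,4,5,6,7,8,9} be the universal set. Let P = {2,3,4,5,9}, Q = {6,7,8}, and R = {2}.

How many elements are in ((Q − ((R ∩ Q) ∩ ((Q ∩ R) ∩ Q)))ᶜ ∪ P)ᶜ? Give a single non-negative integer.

3

R ∩ Q = {}
Q ∩ R = {}
(Q ∩ R) ∩ Q = {}
(R ∩ Q) ∩ ((Q ∩ R) ∩ Q) = {}
Q − ((R ∩ Q) ∩ ((Q ∩ R) ∩ Q)) = {6,7,8}
(Q − ((R ∩ Q) ∩ ((Q ∩ R) ∩ Q)))ᶜ = {1,2,3,4,5,9}
(Q − ((R ∩ Q) ∩ ((Q ∩ R) ∩ Q)))ᶜ ∪ P = {1,2,3,4,5,9}
((Q − ((R ∩ Q) ∩ ((Q ∩ R) ∩ Q)))ᶜ ∪ P)ᶜ = {6,7,8}
|((Q − ((R ∩ Q) ∩ ((Q ∩ R) ∩ Q)))ᶜ ∪ P)ᶜ| = 3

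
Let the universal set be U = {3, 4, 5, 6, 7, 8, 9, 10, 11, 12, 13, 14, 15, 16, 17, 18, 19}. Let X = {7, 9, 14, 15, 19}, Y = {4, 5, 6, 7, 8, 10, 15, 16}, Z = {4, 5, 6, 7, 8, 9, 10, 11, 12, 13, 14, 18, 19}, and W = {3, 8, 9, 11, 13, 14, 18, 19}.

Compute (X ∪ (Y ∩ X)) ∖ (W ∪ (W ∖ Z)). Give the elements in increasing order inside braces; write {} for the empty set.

{7, 15}

Y ∩ X = {7, 15}
X ∪ (Y ∩ X) = {7, 9, 14, 15, 19}
W ∖ Z = {3}
W ∪ (W ∖ Z) = {3, 8, 9, 11, 13, 14, 18, 19}
(X ∪ (Y ∩ X)) ∖ (W ∪ (W ∖ Z)) = {7, 15}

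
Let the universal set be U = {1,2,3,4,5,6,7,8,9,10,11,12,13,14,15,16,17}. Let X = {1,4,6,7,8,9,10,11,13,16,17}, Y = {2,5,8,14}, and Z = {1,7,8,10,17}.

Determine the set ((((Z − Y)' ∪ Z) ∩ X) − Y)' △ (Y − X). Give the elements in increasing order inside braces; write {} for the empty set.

Z − Y = {1,7,10,17}
(Z − Y)' = {2,3,4,5,6,8,9,11,12,13,14,15,16}
(Z − Y)' ∪ Z = {1,2,3,4,5,6,7,8,9,10,11,12,13,14,15,16,17}
((Z − Y)' ∪ Z) ∩ X = {1,4,6,7,8,9,10,11,13,16,17}
(((Z − Y)' ∪ Z) ∩ X) − Y = {1,4,6,7,9,10,11,13,16,17}
((((Z − Y)' ∪ Z) ∩ X) − Y)' = {2,3,5,8,12,14,15}
Y − X = {2,5,14}
((((Z − Y)' ∪ Z) ∩ X) − Y)' △ (Y − X) = {3,8,12,15}

{3,8,12,15}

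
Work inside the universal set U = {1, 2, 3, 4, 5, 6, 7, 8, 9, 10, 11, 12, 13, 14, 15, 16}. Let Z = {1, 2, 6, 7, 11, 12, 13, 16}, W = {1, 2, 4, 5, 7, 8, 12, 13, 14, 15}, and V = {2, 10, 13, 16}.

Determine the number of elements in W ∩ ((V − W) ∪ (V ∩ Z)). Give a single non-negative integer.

V − W = {10, 16}
V ∩ Z = {2, 13, 16}
(V − W) ∪ (V ∩ Z) = {2, 10, 13, 16}
W ∩ ((V − W) ∪ (V ∩ Z)) = {2, 13}
|W ∩ ((V − W) ∪ (V ∩ Z))| = 2

2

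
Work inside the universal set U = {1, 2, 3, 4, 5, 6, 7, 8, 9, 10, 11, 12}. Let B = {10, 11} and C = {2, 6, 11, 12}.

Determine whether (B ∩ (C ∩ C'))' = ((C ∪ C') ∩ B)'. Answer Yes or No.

C' = {1, 3, 4, 5, 7, 8, 9, 10}
C ∩ C' = {}
B ∩ (C ∩ C') = {}
(B ∩ (C ∩ C'))' = {1, 2, 3, 4, 5, 6, 7, 8, 9, 10, 11, 12}
C ∪ C' = {1, 2, 3, 4, 5, 6, 7, 8, 9, 10, 11, 12}
(C ∪ C') ∩ B = {10, 11}
((C ∪ C') ∩ B)' = {1, 2, 3, 4, 5, 6, 7, 8, 9, 12}
10 ∈ (B ∩ (C ∩ C'))' but 10 ∉ ((C ∪ C') ∩ B)', so they differ.

No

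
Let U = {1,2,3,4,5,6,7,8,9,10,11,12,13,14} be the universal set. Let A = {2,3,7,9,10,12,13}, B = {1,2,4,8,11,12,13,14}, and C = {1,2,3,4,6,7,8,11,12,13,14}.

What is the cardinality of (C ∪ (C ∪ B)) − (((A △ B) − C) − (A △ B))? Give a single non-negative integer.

11

C ∪ B = {1,2,3,4,6,7,8,11,12,13,14}
C ∪ (C ∪ B) = {1,2,3,4,6,7,8,11,12,13,14}
A △ B = {1,3,4,7,8,9,10,11,14}
(A △ B) − C = {9,10}
((A △ B) − C) − (A △ B) = {}
(C ∪ (C ∪ B)) − (((A △ B) − C) − (A △ B)) = {1,2,3,4,6,7,8,11,12,13,14}
|(C ∪ (C ∪ B)) − (((A △ B) − C) − (A △ B))| = 11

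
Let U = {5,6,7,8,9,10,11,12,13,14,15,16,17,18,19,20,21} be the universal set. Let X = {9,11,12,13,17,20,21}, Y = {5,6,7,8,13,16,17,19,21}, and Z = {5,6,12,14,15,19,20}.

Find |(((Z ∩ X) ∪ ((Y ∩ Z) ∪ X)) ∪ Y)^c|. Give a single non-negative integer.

Z ∩ X = {12,20}
Y ∩ Z = {5,6,19}
(Y ∩ Z) ∪ X = {5,6,9,11,12,13,17,19,20,21}
(Z ∩ X) ∪ ((Y ∩ Z) ∪ X) = {5,6,9,11,12,13,17,19,20,21}
((Z ∩ X) ∪ ((Y ∩ Z) ∪ X)) ∪ Y = {5,6,7,8,9,11,12,13,16,17,19,20,21}
(((Z ∩ X) ∪ ((Y ∩ Z) ∪ X)) ∪ Y)^c = {10,14,15,18}
|(((Z ∩ X) ∪ ((Y ∩ Z) ∪ X)) ∪ Y)^c| = 4

4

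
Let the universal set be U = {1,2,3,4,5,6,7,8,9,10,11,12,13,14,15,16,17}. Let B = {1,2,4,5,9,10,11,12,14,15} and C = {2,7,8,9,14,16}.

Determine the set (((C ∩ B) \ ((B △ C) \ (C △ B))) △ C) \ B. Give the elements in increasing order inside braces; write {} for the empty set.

{7,8,16}

C ∩ B = {2,9,14}
B △ C = {1,4,5,7,8,10,11,12,15,16}
C △ B = {1,4,5,7,8,10,11,12,15,16}
(B △ C) \ (C △ B) = {}
(C ∩ B) \ ((B △ C) \ (C △ B)) = {2,9,14}
((C ∩ B) \ ((B △ C) \ (C △ B))) △ C = {7,8,16}
(((C ∩ B) \ ((B △ C) \ (C △ B))) △ C) \ B = {7,8,16}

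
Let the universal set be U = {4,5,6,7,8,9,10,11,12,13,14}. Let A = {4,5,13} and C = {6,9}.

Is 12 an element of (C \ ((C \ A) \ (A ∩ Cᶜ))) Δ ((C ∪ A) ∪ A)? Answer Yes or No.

No

12 ∉ C and 12 ∉ A, so 12 ∉ C \ A
12 ∉ C, so 12 ∈ Cᶜ
12 ∉ A and 12 ∈ Cᶜ, so 12 ∉ A ∩ Cᶜ
12 ∉ (C \ A) and 12 ∉ (A ∩ Cᶜ), so 12 ∉ (C \ A) \ (A ∩ Cᶜ)
12 ∉ C and 12 ∉ ((C \ A) \ (A ∩ Cᶜ)), so 12 ∉ C \ ((C \ A) \ (A ∩ Cᶜ))
12 ∉ C and 12 ∉ A, so 12 ∉ C ∪ A
12 ∉ (C ∪ A) and 12 ∉ A, so 12 ∉ (C ∪ A) ∪ A
12 ∉ (C \ ((C \ A) \ (A ∩ Cᶜ))) and 12 ∉ ((C ∪ A) ∪ A), so 12 ∉ (C \ ((C \ A) \ (A ∩ Cᶜ))) Δ ((C ∪ A) ∪ A)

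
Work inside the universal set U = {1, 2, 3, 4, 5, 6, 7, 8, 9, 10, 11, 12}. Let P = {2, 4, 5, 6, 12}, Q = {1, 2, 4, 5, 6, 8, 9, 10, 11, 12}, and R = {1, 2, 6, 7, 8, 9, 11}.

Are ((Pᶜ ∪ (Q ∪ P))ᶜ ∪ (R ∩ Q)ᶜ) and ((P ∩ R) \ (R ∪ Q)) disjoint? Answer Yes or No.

Pᶜ = {1, 3, 7, 8, 9, 10, 11}
Q ∪ P = {1, 2, 4, 5, 6, 8, 9, 10, 11, 12}
Pᶜ ∪ (Q ∪ P) = {1, 2, 3, 4, 5, 6, 7, 8, 9, 10, 11, 12}
(Pᶜ ∪ (Q ∪ P))ᶜ = {}
R ∩ Q = {1, 2, 6, 8, 9, 11}
(R ∩ Q)ᶜ = {3, 4, 5, 7, 10, 12}
(Pᶜ ∪ (Q ∪ P))ᶜ ∪ (R ∩ Q)ᶜ = {3, 4, 5, 7, 10, 12}
P ∩ R = {2, 6}
R ∪ Q = {1, 2, 4, 5, 6, 7, 8, 9, 10, 11, 12}
(P ∩ R) \ (R ∪ Q) = {}
{3, 4, 5, 7, 10, 12} and {} share no elements.

Yes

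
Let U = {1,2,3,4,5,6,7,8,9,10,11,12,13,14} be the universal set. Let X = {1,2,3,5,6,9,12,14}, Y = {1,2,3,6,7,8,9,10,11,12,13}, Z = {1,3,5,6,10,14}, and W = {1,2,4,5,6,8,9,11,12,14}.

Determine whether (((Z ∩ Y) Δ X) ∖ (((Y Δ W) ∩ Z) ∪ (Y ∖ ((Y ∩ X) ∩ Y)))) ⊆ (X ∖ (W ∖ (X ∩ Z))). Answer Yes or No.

No

Z ∩ Y = {1,3,6,10}
(Z ∩ Y) Δ X = {2,5,9,10,12,14}
Y Δ W = {3,4,5,7,10,13,14}
(Y Δ W) ∩ Z = {3,5,10,14}
Y ∩ X = {1,2,3,6,9,12}
(Y ∩ X) ∩ Y = {1,2,3,6,9,12}
Y ∖ ((Y ∩ X) ∩ Y) = {7,8,10,11,13}
((Y Δ W) ∩ Z) ∪ (Y ∖ ((Y ∩ X) ∩ Y)) = {3,5,7,8,10,11,13,14}
((Z ∩ Y) Δ X) ∖ (((Y Δ W) ∩ Z) ∪ (Y ∖ ((Y ∩ X) ∩ Y))) = {2,9,12}
X ∩ Z = {1,3,5,6,14}
W ∖ (X ∩ Z) = {2,4,8,9,11,12}
X ∖ (W ∖ (X ∩ Z)) = {1,3,5,6,14}
2 ∈ ((Z ∩ Y) Δ X) ∖ (((Y Δ W) ∩ Z) ∪ (Y ∖ ((Y ∩ X) ∩ Y))) but 2 ∉ X ∖ (W ∖ (X ∩ Z)), so the inclusion fails.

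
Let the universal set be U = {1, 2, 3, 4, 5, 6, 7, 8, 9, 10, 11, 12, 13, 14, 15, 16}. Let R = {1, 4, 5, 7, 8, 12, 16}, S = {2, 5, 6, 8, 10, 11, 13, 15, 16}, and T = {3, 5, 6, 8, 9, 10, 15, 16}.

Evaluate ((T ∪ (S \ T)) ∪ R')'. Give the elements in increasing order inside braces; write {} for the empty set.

{1, 4, 7, 12}

S \ T = {2, 11, 13}
T ∪ (S \ T) = {2, 3, 5, 6, 8, 9, 10, 11, 13, 15, 16}
R' = {2, 3, 6, 9, 10, 11, 13, 14, 15}
(T ∪ (S \ T)) ∪ R' = {2, 3, 5, 6, 8, 9, 10, 11, 13, 14, 15, 16}
((T ∪ (S \ T)) ∪ R')' = {1, 4, 7, 12}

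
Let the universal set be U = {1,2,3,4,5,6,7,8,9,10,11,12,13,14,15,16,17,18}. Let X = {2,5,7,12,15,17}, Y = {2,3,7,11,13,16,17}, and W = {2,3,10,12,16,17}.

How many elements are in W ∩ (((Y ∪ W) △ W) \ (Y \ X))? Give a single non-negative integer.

Y ∪ W = {2,3,7,10,11,12,13,16,17}
(Y ∪ W) △ W = {7,11,13}
Y \ X = {3,11,13,16}
((Y ∪ W) △ W) \ (Y \ X) = {7}
W ∩ (((Y ∪ W) △ W) \ (Y \ X)) = {}
|W ∩ (((Y ∪ W) △ W) \ (Y \ X))| = 0

0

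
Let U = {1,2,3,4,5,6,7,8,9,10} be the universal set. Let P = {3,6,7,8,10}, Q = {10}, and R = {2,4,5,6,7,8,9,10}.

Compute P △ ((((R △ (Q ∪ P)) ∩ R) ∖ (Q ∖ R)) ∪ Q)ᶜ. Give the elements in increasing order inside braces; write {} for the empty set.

Q ∪ P = {3,6,7,8,10}
R △ (Q ∪ P) = {2,3,4,5,9}
(R △ (Q ∪ P)) ∩ R = {2,4,5,9}
Q ∖ R = {}
((R △ (Q ∪ P)) ∩ R) ∖ (Q ∖ R) = {2,4,5,9}
(((R △ (Q ∪ P)) ∩ R) ∖ (Q ∖ R)) ∪ Q = {2,4,5,9,10}
((((R △ (Q ∪ P)) ∩ R) ∖ (Q ∖ R)) ∪ Q)ᶜ = {1,3,6,7,8}
P △ ((((R △ (Q ∪ P)) ∩ R) ∖ (Q ∖ R)) ∪ Q)ᶜ = {1,10}

{1,10}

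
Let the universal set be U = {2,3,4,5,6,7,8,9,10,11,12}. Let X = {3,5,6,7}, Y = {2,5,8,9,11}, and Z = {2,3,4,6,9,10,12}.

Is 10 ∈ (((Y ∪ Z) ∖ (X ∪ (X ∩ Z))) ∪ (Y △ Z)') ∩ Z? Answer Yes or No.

10 ∉ Y and 10 ∈ Z, so 10 ∈ Y ∪ Z
10 ∉ X and 10 ∈ Z, so 10 ∉ X ∩ Z
10 ∉ X and 10 ∉ (X ∩ Z), so 10 ∉ X ∪ (X ∩ Z)
10 ∈ (Y ∪ Z) and 10 ∉ (X ∪ (X ∩ Z)), so 10 ∈ (Y ∪ Z) ∖ (X ∪ (X ∩ Z))
10 ∉ Y and 10 ∈ Z, so 10 ∈ Y △ Z
10 ∉ (Y △ Z)' since 10 ∈ (Y △ Z)
10 ∈ ((Y ∪ Z) ∖ (X ∪ (X ∩ Z))) and 10 ∉ (Y △ Z)', so 10 ∈ ((Y ∪ Z) ∖ (X ∪ (X ∩ Z))) ∪ (Y △ Z)'
10 ∈ (((Y ∪ Z) ∖ (X ∪ (X ∩ Z))) ∪ (Y △ Z)') and 10 ∈ Z, so 10 ∈ (((Y ∪ Z) ∖ (X ∪ (X ∩ Z))) ∪ (Y △ Z)') ∩ Z

Yes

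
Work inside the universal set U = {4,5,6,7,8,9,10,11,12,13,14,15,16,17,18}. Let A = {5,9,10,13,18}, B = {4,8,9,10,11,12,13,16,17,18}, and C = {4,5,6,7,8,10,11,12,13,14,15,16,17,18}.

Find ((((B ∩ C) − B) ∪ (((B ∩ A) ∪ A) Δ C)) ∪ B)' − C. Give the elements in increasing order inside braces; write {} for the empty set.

{}

B ∩ C = {4,8,10,11,12,13,16,17,18}
(B ∩ C) − B = {}
B ∩ A = {9,10,13,18}
(B ∩ A) ∪ A = {5,9,10,13,18}
((B ∩ A) ∪ A) Δ C = {4,6,7,8,9,11,12,14,15,16,17}
((B ∩ C) − B) ∪ (((B ∩ A) ∪ A) Δ C) = {4,6,7,8,9,11,12,14,15,16,17}
(((B ∩ C) − B) ∪ (((B ∩ A) ∪ A) Δ C)) ∪ B = {4,6,7,8,9,10,11,12,13,14,15,16,17,18}
((((B ∩ C) − B) ∪ (((B ∩ A) ∪ A) Δ C)) ∪ B)' = {5}
((((B ∩ C) − B) ∪ (((B ∩ A) ∪ A) Δ C)) ∪ B)' − C = {}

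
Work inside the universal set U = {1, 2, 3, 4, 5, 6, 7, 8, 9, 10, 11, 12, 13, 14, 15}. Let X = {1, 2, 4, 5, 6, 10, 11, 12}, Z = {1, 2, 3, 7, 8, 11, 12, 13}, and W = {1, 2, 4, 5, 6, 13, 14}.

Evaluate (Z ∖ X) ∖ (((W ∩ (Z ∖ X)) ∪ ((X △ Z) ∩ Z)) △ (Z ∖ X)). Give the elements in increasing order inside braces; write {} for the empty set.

{3, 7, 8, 13}

Z ∖ X = {3, 7, 8, 13}
W ∩ (Z ∖ X) = {13}
X △ Z = {3, 4, 5, 6, 7, 8, 10, 13}
(X △ Z) ∩ Z = {3, 7, 8, 13}
(W ∩ (Z ∖ X)) ∪ ((X △ Z) ∩ Z) = {3, 7, 8, 13}
((W ∩ (Z ∖ X)) ∪ ((X △ Z) ∩ Z)) △ (Z ∖ X) = {}
(Z ∖ X) ∖ (((W ∩ (Z ∖ X)) ∪ ((X △ Z) ∩ Z)) △ (Z ∖ X)) = {3, 7, 8, 13}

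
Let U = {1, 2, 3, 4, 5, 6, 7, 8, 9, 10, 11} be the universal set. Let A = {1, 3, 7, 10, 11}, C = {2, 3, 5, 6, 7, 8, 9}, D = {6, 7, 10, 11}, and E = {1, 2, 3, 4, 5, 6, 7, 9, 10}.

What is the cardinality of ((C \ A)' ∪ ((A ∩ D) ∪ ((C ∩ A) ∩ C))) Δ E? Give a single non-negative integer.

5

C \ A = {2, 5, 6, 8, 9}
(C \ A)' = {1, 3, 4, 7, 10, 11}
A ∩ D = {7, 10, 11}
C ∩ A = {3, 7}
(C ∩ A) ∩ C = {3, 7}
(A ∩ D) ∪ ((C ∩ A) ∩ C) = {3, 7, 10, 11}
(C \ A)' ∪ ((A ∩ D) ∪ ((C ∩ A) ∩ C)) = {1, 3, 4, 7, 10, 11}
((C \ A)' ∪ ((A ∩ D) ∪ ((C ∩ A) ∩ C))) Δ E = {2, 5, 6, 9, 11}
|((C \ A)' ∪ ((A ∩ D) ∪ ((C ∩ A) ∩ C))) Δ E| = 5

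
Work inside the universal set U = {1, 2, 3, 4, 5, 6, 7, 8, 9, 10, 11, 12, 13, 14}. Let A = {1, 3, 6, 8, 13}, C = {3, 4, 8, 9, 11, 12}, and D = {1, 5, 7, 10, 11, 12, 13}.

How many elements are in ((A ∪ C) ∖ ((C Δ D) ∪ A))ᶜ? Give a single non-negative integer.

12

A ∪ C = {1, 3, 4, 6, 8, 9, 11, 12, 13}
C Δ D = {1, 3, 4, 5, 7, 8, 9, 10, 13}
(C Δ D) ∪ A = {1, 3, 4, 5, 6, 7, 8, 9, 10, 13}
(A ∪ C) ∖ ((C Δ D) ∪ A) = {11, 12}
((A ∪ C) ∖ ((C Δ D) ∪ A))ᶜ = {1, 2, 3, 4, 5, 6, 7, 8, 9, 10, 13, 14}
|((A ∪ C) ∖ ((C Δ D) ∪ A))ᶜ| = 12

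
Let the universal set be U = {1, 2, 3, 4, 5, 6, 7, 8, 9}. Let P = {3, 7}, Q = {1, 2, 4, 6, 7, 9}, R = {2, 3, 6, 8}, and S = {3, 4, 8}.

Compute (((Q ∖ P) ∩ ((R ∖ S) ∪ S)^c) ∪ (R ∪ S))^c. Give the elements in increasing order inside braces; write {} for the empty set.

Q ∖ P = {1, 2, 4, 6, 9}
R ∖ S = {2, 6}
(R ∖ S) ∪ S = {2, 3, 4, 6, 8}
((R ∖ S) ∪ S)^c = {1, 5, 7, 9}
(Q ∖ P) ∩ ((R ∖ S) ∪ S)^c = {1, 9}
R ∪ S = {2, 3, 4, 6, 8}
((Q ∖ P) ∩ ((R ∖ S) ∪ S)^c) ∪ (R ∪ S) = {1, 2, 3, 4, 6, 8, 9}
(((Q ∖ P) ∩ ((R ∖ S) ∪ S)^c) ∪ (R ∪ S))^c = {5, 7}

{5, 7}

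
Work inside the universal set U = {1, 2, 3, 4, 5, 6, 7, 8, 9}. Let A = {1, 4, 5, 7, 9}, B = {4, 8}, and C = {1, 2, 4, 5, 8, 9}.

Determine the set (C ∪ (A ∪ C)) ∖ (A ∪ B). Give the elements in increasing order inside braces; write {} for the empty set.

{2}

A ∪ C = {1, 2, 4, 5, 7, 8, 9}
C ∪ (A ∪ C) = {1, 2, 4, 5, 7, 8, 9}
A ∪ B = {1, 4, 5, 7, 8, 9}
(C ∪ (A ∪ C)) ∖ (A ∪ B) = {2}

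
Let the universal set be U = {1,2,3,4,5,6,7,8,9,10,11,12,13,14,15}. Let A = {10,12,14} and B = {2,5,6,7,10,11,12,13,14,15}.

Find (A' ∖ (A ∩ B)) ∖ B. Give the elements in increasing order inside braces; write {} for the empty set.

{1,3,4,8,9}

A' = {1,2,3,4,5,6,7,8,9,11,13,15}
A ∩ B = {10,12,14}
A' ∖ (A ∩ B) = {1,2,3,4,5,6,7,8,9,11,13,15}
(A' ∖ (A ∩ B)) ∖ B = {1,3,4,8,9}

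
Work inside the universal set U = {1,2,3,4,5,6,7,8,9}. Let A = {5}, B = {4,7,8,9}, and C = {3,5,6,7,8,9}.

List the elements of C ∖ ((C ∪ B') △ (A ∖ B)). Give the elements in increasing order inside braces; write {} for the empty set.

B' = {1,2,3,5,6}
C ∪ B' = {1,2,3,5,6,7,8,9}
A ∖ B = {5}
(C ∪ B') △ (A ∖ B) = {1,2,3,6,7,8,9}
C ∖ ((C ∪ B') △ (A ∖ B)) = {5}

{5}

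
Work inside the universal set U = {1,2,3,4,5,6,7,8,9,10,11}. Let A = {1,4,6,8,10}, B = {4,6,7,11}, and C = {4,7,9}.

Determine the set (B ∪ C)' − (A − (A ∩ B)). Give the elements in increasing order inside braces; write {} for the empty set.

B ∪ C = {4,6,7,9,11}
(B ∪ C)' = {1,2,3,5,8,10}
A ∩ B = {4,6}
A − (A ∩ B) = {1,8,10}
(B ∪ C)' − (A − (A ∩ B)) = {2,3,5}

{2,3,5}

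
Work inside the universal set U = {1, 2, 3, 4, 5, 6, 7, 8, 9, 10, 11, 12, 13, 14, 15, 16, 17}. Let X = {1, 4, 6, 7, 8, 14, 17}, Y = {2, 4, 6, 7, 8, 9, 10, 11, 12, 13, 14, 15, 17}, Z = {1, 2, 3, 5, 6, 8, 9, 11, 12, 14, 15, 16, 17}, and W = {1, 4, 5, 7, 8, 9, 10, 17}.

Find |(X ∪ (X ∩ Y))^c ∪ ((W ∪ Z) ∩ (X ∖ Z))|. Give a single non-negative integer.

X ∩ Y = {4, 6, 7, 8, 14, 17}
X ∪ (X ∩ Y) = {1, 4, 6, 7, 8, 14, 17}
(X ∪ (X ∩ Y))^c = {2, 3, 5, 9, 10, 11, 12, 13, 15, 16}
W ∪ Z = {1, 2, 3, 4, 5, 6, 7, 8, 9, 10, 11, 12, 14, 15, 16, 17}
X ∖ Z = {4, 7}
(W ∪ Z) ∩ (X ∖ Z) = {4, 7}
(X ∪ (X ∩ Y))^c ∪ ((W ∪ Z) ∩ (X ∖ Z)) = {2, 3, 4, 5, 7, 9, 10, 11, 12, 13, 15, 16}
|(X ∪ (X ∩ Y))^c ∪ ((W ∪ Z) ∩ (X ∖ Z))| = 12

12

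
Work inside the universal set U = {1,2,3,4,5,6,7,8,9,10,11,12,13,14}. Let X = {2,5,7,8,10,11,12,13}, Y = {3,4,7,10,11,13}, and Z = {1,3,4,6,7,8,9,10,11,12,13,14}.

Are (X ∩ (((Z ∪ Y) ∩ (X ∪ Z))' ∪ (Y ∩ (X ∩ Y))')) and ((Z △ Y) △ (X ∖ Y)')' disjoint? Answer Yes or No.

No

Z ∪ Y = {1,3,4,6,7,8,9,10,11,12,13,14}
X ∪ Z = {1,2,3,4,5,6,7,8,9,10,11,12,13,14}
(Z ∪ Y) ∩ (X ∪ Z) = {1,3,4,6,7,8,9,10,11,12,13,14}
((Z ∪ Y) ∩ (X ∪ Z))' = {2,5}
X ∩ Y = {7,10,11,13}
Y ∩ (X ∩ Y) = {7,10,11,13}
(Y ∩ (X ∩ Y))' = {1,2,3,4,5,6,8,9,12,14}
((Z ∪ Y) ∩ (X ∪ Z))' ∪ (Y ∩ (X ∩ Y))' = {1,2,3,4,5,6,8,9,12,14}
X ∩ (((Z ∪ Y) ∩ (X ∪ Z))' ∪ (Y ∩ (X ∩ Y))') = {2,5,8,12}
Z △ Y = {1,6,8,9,12,14}
X ∖ Y = {2,5,8,12}
(X ∖ Y)' = {1,3,4,6,7,9,10,11,13,14}
(Z △ Y) △ (X ∖ Y)' = {3,4,7,8,10,11,12,13}
((Z △ Y) △ (X ∖ Y)')' = {1,2,5,6,9,14}
2 lies in both, so they are not disjoint.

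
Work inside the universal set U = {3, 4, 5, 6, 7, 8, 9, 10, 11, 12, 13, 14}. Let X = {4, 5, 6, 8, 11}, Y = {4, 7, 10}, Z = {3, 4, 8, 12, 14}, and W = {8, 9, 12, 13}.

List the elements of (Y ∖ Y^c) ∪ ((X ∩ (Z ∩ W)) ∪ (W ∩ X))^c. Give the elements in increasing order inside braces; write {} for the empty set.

{3, 4, 5, 6, 7, 9, 10, 11, 12, 13, 14}

Y^c = {3, 5, 6, 8, 9, 11, 12, 13, 14}
Y ∖ Y^c = {4, 7, 10}
Z ∩ W = {8, 12}
X ∩ (Z ∩ W) = {8}
W ∩ X = {8}
(X ∩ (Z ∩ W)) ∪ (W ∩ X) = {8}
((X ∩ (Z ∩ W)) ∪ (W ∩ X))^c = {3, 4, 5, 6, 7, 9, 10, 11, 12, 13, 14}
(Y ∖ Y^c) ∪ ((X ∩ (Z ∩ W)) ∪ (W ∩ X))^c = {3, 4, 5, 6, 7, 9, 10, 11, 12, 13, 14}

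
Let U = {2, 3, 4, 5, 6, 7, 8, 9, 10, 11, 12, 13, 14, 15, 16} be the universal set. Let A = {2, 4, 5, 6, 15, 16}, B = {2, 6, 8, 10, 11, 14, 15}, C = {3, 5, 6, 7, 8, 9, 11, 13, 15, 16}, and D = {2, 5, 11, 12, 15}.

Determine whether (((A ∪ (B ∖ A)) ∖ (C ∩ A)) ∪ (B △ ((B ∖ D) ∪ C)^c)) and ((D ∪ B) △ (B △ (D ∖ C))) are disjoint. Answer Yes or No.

No

B ∖ A = {8, 10, 11, 14}
A ∪ (B ∖ A) = {2, 4, 5, 6, 8, 10, 11, 14, 15, 16}
C ∩ A = {5, 6, 15, 16}
(A ∪ (B ∖ A)) ∖ (C ∩ A) = {2, 4, 8, 10, 11, 14}
B ∖ D = {6, 8, 10, 14}
(B ∖ D) ∪ C = {3, 5, 6, 7, 8, 9, 10, 11, 13, 14, 15, 16}
((B ∖ D) ∪ C)^c = {2, 4, 12}
B △ ((B ∖ D) ∪ C)^c = {4, 6, 8, 10, 11, 12, 14, 15}
((A ∪ (B ∖ A)) ∖ (C ∩ A)) ∪ (B △ ((B ∖ D) ∪ C)^c) = {2, 4, 6, 8, 10, 11, 12, 14, 15}
D ∪ B = {2, 5, 6, 8, 10, 11, 12, 14, 15}
D ∖ C = {2, 12}
B △ (D ∖ C) = {6, 8, 10, 11, 12, 14, 15}
(D ∪ B) △ (B △ (D ∖ C)) = {2, 5}
2 lies in both, so they are not disjoint.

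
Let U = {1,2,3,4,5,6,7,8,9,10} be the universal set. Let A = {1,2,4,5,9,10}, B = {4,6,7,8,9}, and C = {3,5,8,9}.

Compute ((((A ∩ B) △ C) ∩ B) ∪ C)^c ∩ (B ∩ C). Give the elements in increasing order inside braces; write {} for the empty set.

A ∩ B = {4,9}
(A ∩ B) △ C = {3,4,5,8}
((A ∩ B) △ C) ∩ B = {4,8}
(((A ∩ B) △ C) ∩ B) ∪ C = {3,4,5,8,9}
((((A ∩ B) △ C) ∩ B) ∪ C)^c = {1,2,6,7,10}
B ∩ C = {8,9}
((((A ∩ B) △ C) ∩ B) ∪ C)^c ∩ (B ∩ C) = {}

{}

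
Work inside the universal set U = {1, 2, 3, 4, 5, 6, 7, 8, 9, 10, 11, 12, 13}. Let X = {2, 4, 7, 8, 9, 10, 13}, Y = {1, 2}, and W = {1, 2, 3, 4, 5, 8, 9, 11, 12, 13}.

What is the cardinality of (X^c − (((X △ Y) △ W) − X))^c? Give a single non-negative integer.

11

X^c = {1, 3, 5, 6, 11, 12}
X △ Y = {1, 4, 7, 8, 9, 10, 13}
(X △ Y) △ W = {2, 3, 5, 7, 10, 11, 12}
((X △ Y) △ W) − X = {3, 5, 11, 12}
X^c − (((X △ Y) △ W) − X) = {1, 6}
(X^c − (((X △ Y) △ W) − X))^c = {2, 3, 4, 5, 7, 8, 9, 10, 11, 12, 13}
|(X^c − (((X △ Y) △ W) − X))^c| = 11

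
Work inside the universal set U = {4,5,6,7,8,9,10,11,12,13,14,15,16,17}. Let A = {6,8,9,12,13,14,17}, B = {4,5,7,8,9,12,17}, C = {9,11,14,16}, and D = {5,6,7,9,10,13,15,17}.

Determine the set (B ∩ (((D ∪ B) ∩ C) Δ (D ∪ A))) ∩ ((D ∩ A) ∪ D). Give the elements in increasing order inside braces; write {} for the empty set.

{5,7,17}

D ∪ B = {4,5,6,7,8,9,10,12,13,15,17}
(D ∪ B) ∩ C = {9}
D ∪ A = {5,6,7,8,9,10,12,13,14,15,17}
((D ∪ B) ∩ C) Δ (D ∪ A) = {5,6,7,8,10,12,13,14,15,17}
B ∩ (((D ∪ B) ∩ C) Δ (D ∪ A)) = {5,7,8,12,17}
D ∩ A = {6,9,13,17}
(D ∩ A) ∪ D = {5,6,7,9,10,13,15,17}
(B ∩ (((D ∪ B) ∩ C) Δ (D ∪ A))) ∩ ((D ∩ A) ∪ D) = {5,7,17}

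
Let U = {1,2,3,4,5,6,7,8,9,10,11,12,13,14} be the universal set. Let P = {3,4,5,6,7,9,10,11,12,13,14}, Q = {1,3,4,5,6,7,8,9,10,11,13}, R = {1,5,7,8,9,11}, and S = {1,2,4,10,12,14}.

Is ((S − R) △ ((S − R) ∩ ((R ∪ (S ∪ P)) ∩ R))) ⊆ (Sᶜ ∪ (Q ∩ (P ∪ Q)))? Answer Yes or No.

S − R = {2,4,10,12,14}
S ∪ P = {1,2,3,4,5,6,7,9,10,11,12,13,14}
R ∪ (S ∪ P) = {1,2,3,4,5,6,7,8,9,10,11,12,13,14}
(R ∪ (S ∪ P)) ∩ R = {1,5,7,8,9,11}
(S − R) ∩ ((R ∪ (S ∪ P)) ∩ R) = {}
(S − R) △ ((S − R) ∩ ((R ∪ (S ∪ P)) ∩ R)) = {2,4,10,12,14}
Sᶜ = {3,5,6,7,8,9,11,13}
P ∪ Q = {1,3,4,5,6,7,8,9,10,11,12,13,14}
Q ∩ (P ∪ Q) = {1,3,4,5,6,7,8,9,10,11,13}
Sᶜ ∪ (Q ∩ (P ∪ Q)) = {1,3,4,5,6,7,8,9,10,11,13}
2 ∈ (S − R) △ ((S − R) ∩ ((R ∪ (S ∪ P)) ∩ R)) but 2 ∉ Sᶜ ∪ (Q ∩ (P ∪ Q)), so the inclusion fails.

No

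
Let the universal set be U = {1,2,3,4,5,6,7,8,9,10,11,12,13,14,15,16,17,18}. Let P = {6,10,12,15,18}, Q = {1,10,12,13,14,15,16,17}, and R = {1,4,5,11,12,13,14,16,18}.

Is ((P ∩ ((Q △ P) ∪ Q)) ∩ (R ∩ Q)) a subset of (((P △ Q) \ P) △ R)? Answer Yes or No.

Q △ P = {1,6,13,14,16,17,18}
(Q △ P) ∪ Q = {1,6,10,12,13,14,15,16,17,18}
P ∩ ((Q △ P) ∪ Q) = {6,10,12,15,18}
R ∩ Q = {1,12,13,14,16}
(P ∩ ((Q △ P) ∪ Q)) ∩ (R ∩ Q) = {12}
P △ Q = {1,6,13,14,16,17,18}
(P △ Q) \ P = {1,13,14,16,17}
((P △ Q) \ P) △ R = {4,5,11,12,17,18}
Every element of {12} is in {4,5,11,12,17,18}, so (P ∩ ((Q △ P) ∪ Q)) ∩ (R ∩ Q) ⊆ ((P △ Q) \ P) △ R.

Yes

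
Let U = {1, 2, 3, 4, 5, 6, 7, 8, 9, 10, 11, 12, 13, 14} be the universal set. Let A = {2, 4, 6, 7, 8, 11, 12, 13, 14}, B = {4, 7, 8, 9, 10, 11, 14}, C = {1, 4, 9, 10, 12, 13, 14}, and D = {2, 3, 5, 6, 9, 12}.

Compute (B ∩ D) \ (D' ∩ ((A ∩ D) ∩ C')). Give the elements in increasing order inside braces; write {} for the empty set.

B ∩ D = {9}
D' = {1, 4, 7, 8, 10, 11, 13, 14}
A ∩ D = {2, 6, 12}
C' = {2, 3, 5, 6, 7, 8, 11}
(A ∩ D) ∩ C' = {2, 6}
D' ∩ ((A ∩ D) ∩ C') = {}
(B ∩ D) \ (D' ∩ ((A ∩ D) ∩ C')) = {9}

{9}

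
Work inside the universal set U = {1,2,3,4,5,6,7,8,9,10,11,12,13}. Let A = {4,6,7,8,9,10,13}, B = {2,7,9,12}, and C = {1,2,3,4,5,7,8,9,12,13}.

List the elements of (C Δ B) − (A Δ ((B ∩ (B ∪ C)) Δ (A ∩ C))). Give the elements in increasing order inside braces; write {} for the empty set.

C Δ B = {1,3,4,5,8,13}
B ∪ C = {1,2,3,4,5,7,8,9,12,13}
B ∩ (B ∪ C) = {2,7,9,12}
A ∩ C = {4,7,8,9,13}
(B ∩ (B ∪ C)) Δ (A ∩ C) = {2,4,8,12,13}
A Δ ((B ∩ (B ∪ C)) Δ (A ∩ C)) = {2,6,7,9,10,12}
(C Δ B) − (A Δ ((B ∩ (B ∪ C)) Δ (A ∩ C))) = {1,3,4,5,8,13}

{1,3,4,5,8,13}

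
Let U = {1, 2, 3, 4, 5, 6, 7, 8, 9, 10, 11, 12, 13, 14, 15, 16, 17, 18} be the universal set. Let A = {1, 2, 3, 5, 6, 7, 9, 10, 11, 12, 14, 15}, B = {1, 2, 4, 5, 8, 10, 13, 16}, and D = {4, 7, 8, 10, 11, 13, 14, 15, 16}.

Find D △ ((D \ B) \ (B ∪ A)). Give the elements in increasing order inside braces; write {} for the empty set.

D \ B = {7, 11, 14, 15}
B ∪ A = {1, 2, 3, 4, 5, 6, 7, 8, 9, 10, 11, 12, 13, 14, 15, 16}
(D \ B) \ (B ∪ A) = {}
D △ ((D \ B) \ (B ∪ A)) = {4, 7, 8, 10, 11, 13, 14, 15, 16}

{4, 7, 8, 10, 11, 13, 14, 15, 16}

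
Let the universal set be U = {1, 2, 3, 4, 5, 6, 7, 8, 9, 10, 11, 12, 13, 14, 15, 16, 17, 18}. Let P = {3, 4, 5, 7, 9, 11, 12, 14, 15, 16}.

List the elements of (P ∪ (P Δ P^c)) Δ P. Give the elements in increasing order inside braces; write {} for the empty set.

P^c = {1, 2, 6, 8, 10, 13, 17, 18}
P Δ P^c = {1, 2, 3, 4, 5, 6, 7, 8, 9, 10, 11, 12, 13, 14, 15, 16, 17, 18}
P ∪ (P Δ P^c) = {1, 2, 3, 4, 5, 6, 7, 8, 9, 10, 11, 12, 13, 14, 15, 16, 17, 18}
(P ∪ (P Δ P^c)) Δ P = {1, 2, 6, 8, 10, 13, 17, 18}

{1, 2, 6, 8, 10, 13, 17, 18}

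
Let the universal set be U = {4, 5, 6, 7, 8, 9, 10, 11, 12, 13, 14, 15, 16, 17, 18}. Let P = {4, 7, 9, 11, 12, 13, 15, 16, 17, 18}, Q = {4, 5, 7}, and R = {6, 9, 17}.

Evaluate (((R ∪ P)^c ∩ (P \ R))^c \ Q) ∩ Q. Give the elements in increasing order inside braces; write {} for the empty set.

R ∪ P = {4, 6, 7, 9, 11, 12, 13, 15, 16, 17, 18}
(R ∪ P)^c = {5, 8, 10, 14}
P \ R = {4, 7, 11, 12, 13, 15, 16, 18}
(R ∪ P)^c ∩ (P \ R) = {}
((R ∪ P)^c ∩ (P \ R))^c = {4, 5, 6, 7, 8, 9, 10, 11, 12, 13, 14, 15, 16, 17, 18}
((R ∪ P)^c ∩ (P \ R))^c \ Q = {6, 8, 9, 10, 11, 12, 13, 14, 15, 16, 17, 18}
(((R ∪ P)^c ∩ (P \ R))^c \ Q) ∩ Q = {}

{}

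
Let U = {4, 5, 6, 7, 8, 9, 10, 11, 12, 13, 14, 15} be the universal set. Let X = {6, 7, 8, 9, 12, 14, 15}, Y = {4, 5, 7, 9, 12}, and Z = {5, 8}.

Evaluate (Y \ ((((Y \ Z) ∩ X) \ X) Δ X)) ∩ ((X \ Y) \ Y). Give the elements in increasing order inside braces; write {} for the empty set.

{}

Y \ Z = {4, 7, 9, 12}
(Y \ Z) ∩ X = {7, 9, 12}
((Y \ Z) ∩ X) \ X = {}
(((Y \ Z) ∩ X) \ X) Δ X = {6, 7, 8, 9, 12, 14, 15}
Y \ ((((Y \ Z) ∩ X) \ X) Δ X) = {4, 5}
X \ Y = {6, 8, 14, 15}
(X \ Y) \ Y = {6, 8, 14, 15}
(Y \ ((((Y \ Z) ∩ X) \ X) Δ X)) ∩ ((X \ Y) \ Y) = {}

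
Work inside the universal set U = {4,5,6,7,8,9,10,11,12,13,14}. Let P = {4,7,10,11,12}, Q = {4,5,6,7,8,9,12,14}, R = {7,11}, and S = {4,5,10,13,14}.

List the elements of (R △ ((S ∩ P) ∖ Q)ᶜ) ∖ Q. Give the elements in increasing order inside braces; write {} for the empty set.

{13}

S ∩ P = {4,10}
(S ∩ P) ∖ Q = {10}
((S ∩ P) ∖ Q)ᶜ = {4,5,6,7,8,9,11,12,13,14}
R △ ((S ∩ P) ∖ Q)ᶜ = {4,5,6,8,9,12,13,14}
(R △ ((S ∩ P) ∖ Q)ᶜ) ∖ Q = {13}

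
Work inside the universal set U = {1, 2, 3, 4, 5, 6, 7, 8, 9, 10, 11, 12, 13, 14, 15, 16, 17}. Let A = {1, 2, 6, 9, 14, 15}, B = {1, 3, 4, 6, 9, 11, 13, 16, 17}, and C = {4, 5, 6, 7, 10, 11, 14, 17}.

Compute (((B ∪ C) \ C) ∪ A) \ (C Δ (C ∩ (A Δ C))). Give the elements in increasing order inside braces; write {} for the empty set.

B ∪ C = {1, 3, 4, 5, 6, 7, 9, 10, 11, 13, 14, 16, 17}
(B ∪ C) \ C = {1, 3, 9, 13, 16}
((B ∪ C) \ C) ∪ A = {1, 2, 3, 6, 9, 13, 14, 15, 16}
A Δ C = {1, 2, 4, 5, 7, 9, 10, 11, 15, 17}
C ∩ (A Δ C) = {4, 5, 7, 10, 11, 17}
C Δ (C ∩ (A Δ C)) = {6, 14}
(((B ∪ C) \ C) ∪ A) \ (C Δ (C ∩ (A Δ C))) = {1, 2, 3, 9, 13, 15, 16}

{1, 2, 3, 9, 13, 15, 16}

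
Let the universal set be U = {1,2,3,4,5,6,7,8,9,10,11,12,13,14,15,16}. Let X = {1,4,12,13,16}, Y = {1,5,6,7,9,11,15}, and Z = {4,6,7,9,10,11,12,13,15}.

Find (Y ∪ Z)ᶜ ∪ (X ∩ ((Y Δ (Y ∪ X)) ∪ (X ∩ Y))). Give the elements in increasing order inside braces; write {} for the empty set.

{1,2,3,4,8,12,13,14,16}

Y ∪ Z = {1,4,5,6,7,9,10,11,12,13,15}
(Y ∪ Z)ᶜ = {2,3,8,14,16}
Y ∪ X = {1,4,5,6,7,9,11,12,13,15,16}
Y Δ (Y ∪ X) = {4,12,13,16}
X ∩ Y = {1}
(Y Δ (Y ∪ X)) ∪ (X ∩ Y) = {1,4,12,13,16}
X ∩ ((Y Δ (Y ∪ X)) ∪ (X ∩ Y)) = {1,4,12,13,16}
(Y ∪ Z)ᶜ ∪ (X ∩ ((Y Δ (Y ∪ X)) ∪ (X ∩ Y))) = {1,2,3,4,8,12,13,14,16}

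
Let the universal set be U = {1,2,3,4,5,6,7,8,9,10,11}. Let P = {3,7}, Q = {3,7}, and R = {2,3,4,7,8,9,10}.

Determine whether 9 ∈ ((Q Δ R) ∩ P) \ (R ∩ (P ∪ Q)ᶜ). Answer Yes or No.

No

9 ∉ Q and 9 ∈ R, so 9 ∈ Q Δ R
9 ∈ (Q Δ R) and 9 ∉ P, so 9 ∉ (Q Δ R) ∩ P
9 ∉ P and 9 ∉ Q, so 9 ∉ P ∪ Q
9 ∈ (P ∪ Q)ᶜ since 9 ∉ (P ∪ Q)
9 ∈ R and 9 ∈ (P ∪ Q)ᶜ, so 9 ∈ R ∩ (P ∪ Q)ᶜ
9 ∉ ((Q Δ R) ∩ P) and 9 ∈ (R ∩ (P ∪ Q)ᶜ), so 9 ∉ ((Q Δ R) ∩ P) \ (R ∩ (P ∪ Q)ᶜ)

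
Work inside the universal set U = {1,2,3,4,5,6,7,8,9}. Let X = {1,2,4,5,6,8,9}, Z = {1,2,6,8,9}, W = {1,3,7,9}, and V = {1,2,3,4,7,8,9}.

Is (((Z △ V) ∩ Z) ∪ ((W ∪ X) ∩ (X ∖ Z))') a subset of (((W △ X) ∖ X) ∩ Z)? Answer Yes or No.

Z △ V = {3,4,6,7}
(Z △ V) ∩ Z = {6}
W ∪ X = {1,2,3,4,5,6,7,8,9}
X ∖ Z = {4,5}
(W ∪ X) ∩ (X ∖ Z) = {4,5}
((W ∪ X) ∩ (X ∖ Z))' = {1,2,3,6,7,8,9}
((Z △ V) ∩ Z) ∪ ((W ∪ X) ∩ (X ∖ Z))' = {1,2,3,6,7,8,9}
W △ X = {2,3,4,5,6,7,8}
(W △ X) ∖ X = {3,7}
((W △ X) ∖ X) ∩ Z = {}
1 ∈ ((Z △ V) ∩ Z) ∪ ((W ∪ X) ∩ (X ∖ Z))' but 1 ∉ ((W △ X) ∖ X) ∩ Z, so the inclusion fails.

No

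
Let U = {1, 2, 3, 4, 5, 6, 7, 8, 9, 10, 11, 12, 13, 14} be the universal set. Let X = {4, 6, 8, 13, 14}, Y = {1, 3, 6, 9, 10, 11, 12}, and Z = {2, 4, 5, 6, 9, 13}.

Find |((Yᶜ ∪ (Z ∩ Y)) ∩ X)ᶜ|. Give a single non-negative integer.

9

Yᶜ = {2, 4, 5, 7, 8, 13, 14}
Z ∩ Y = {6, 9}
Yᶜ ∪ (Z ∩ Y) = {2, 4, 5, 6, 7, 8, 9, 13, 14}
(Yᶜ ∪ (Z ∩ Y)) ∩ X = {4, 6, 8, 13, 14}
((Yᶜ ∪ (Z ∩ Y)) ∩ X)ᶜ = {1, 2, 3, 5, 7, 9, 10, 11, 12}
|((Yᶜ ∪ (Z ∩ Y)) ∩ X)ᶜ| = 9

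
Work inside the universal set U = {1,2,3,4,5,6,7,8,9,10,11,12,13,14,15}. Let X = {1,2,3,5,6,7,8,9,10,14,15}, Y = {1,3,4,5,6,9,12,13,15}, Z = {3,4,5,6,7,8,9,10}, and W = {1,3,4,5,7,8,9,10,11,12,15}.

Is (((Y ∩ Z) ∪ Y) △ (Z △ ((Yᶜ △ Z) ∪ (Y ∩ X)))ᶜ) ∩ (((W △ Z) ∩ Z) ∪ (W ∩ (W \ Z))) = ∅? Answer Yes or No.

Y ∩ Z = {3,4,5,6,9}
(Y ∩ Z) ∪ Y = {1,3,4,5,6,9,12,13,15}
Yᶜ = {2,7,8,10,11,14}
Yᶜ △ Z = {2,3,4,5,6,9,11,14}
Y ∩ X = {1,3,5,6,9,15}
(Yᶜ △ Z) ∪ (Y ∩ X) = {1,2,3,4,5,6,9,11,14,15}
Z △ ((Yᶜ △ Z) ∪ (Y ∩ X)) = {1,2,7,8,10,11,14,15}
(Z △ ((Yᶜ △ Z) ∪ (Y ∩ X)))ᶜ = {3,4,5,6,9,12,13}
((Y ∩ Z) ∪ Y) △ (Z △ ((Yᶜ △ Z) ∪ (Y ∩ X)))ᶜ = {1,15}
W △ Z = {1,6,11,12,15}
(W △ Z) ∩ Z = {6}
W \ Z = {1,11,12,15}
W ∩ (W \ Z) = {1,11,12,15}
((W △ Z) ∩ Z) ∪ (W ∩ (W \ Z)) = {1,6,11,12,15}
1 lies in both, so they are not disjoint.

No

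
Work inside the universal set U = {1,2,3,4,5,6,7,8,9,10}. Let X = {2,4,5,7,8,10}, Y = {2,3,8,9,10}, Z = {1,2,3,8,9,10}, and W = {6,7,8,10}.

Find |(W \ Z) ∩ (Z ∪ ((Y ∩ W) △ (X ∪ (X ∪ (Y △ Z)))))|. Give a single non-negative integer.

1

W \ Z = {6,7}
Y ∩ W = {8,10}
Y △ Z = {1}
X ∪ (Y △ Z) = {1,2,4,5,7,8,10}
X ∪ (X ∪ (Y △ Z)) = {1,2,4,5,7,8,10}
(Y ∩ W) △ (X ∪ (X ∪ (Y △ Z))) = {1,2,4,5,7}
Z ∪ ((Y ∩ W) △ (X ∪ (X ∪ (Y △ Z)))) = {1,2,3,4,5,7,8,9,10}
(W \ Z) ∩ (Z ∪ ((Y ∩ W) △ (X ∪ (X ∪ (Y △ Z))))) = {7}
|(W \ Z) ∩ (Z ∪ ((Y ∩ W) △ (X ∪ (X ∪ (Y △ Z)))))| = 1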